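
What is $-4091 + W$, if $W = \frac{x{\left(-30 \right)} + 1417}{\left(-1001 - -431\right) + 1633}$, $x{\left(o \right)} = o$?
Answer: $- \frac{4347346}{1063} \approx -4089.7$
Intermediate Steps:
$W = \frac{1387}{1063}$ ($W = \frac{-30 + 1417}{\left(-1001 - -431\right) + 1633} = \frac{1387}{\left(-1001 + 431\right) + 1633} = \frac{1387}{-570 + 1633} = \frac{1387}{1063} \approx 1.3048$)
$-4091 + W = -4091 + \frac{1387}{1063} = - \frac{4347346}{1063}$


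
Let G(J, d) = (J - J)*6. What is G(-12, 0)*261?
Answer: 0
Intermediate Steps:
G(J, d) = 0 (G(J, d) = 0*6 = 0)
G(-12, 0)*261 = 0*261 = 0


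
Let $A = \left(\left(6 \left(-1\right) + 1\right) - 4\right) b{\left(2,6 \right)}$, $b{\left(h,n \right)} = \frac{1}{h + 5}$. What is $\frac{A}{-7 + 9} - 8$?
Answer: $- \frac{121}{14} \approx -8.6429$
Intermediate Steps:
$b{\left(h,n \right)} = \frac{1}{5 + h}$
$A = - \frac{9}{7}$ ($A = \frac{\left(6 \left(-1\right) + 1\right) - 4}{5 + 2} = \frac{\left(-6 + 1\right) - 4}{7} = \left(-5 - 4\right) \frac{1}{7} = \left(-9\right) \frac{1}{7} = - \frac{9}{7} \approx -1.2857$)
$\frac{A}{-7 + 9} - 8 = - \frac{9}{7 \left(-7 + 9\right)} - 8 = - \frac{9}{7 \cdot 2} - 8 = \left(- \frac{9}{7}\right) \frac{1}{2} - 8 = - \frac{9}{14} - 8 = - \frac{121}{14}$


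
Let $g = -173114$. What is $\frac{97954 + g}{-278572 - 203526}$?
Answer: $\frac{37580}{241049} \approx 0.1559$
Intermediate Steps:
$\frac{97954 + g}{-278572 - 203526} = \frac{97954 - 173114}{-278572 - 203526} = - \frac{75160}{-482098} = \left(-75160\right) \left(- \frac{1}{482098}\right) = \frac{37580}{241049}$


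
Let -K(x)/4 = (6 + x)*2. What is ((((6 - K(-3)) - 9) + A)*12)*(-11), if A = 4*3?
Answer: -4356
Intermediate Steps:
A = 12
K(x) = -48 - 8*x (K(x) = -4*(6 + x)*2 = -4*(12 + 2*x) = -48 - 8*x)
((((6 - K(-3)) - 9) + A)*12)*(-11) = ((((6 - (-48 - 8*(-3))) - 9) + 12)*12)*(-11) = ((((6 - (-48 + 24)) - 9) + 12)*12)*(-11) = ((((6 - 1*(-24)) - 9) + 12)*12)*(-11) = ((((6 + 24) - 9) + 12)*12)*(-11) = (((30 - 9) + 12)*12)*(-11) = ((21 + 12)*12)*(-11) = (33*12)*(-11) = 396*(-11) = -4356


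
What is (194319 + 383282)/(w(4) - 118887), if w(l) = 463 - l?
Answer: -577601/118428 ≈ -4.8772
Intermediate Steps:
(194319 + 383282)/(w(4) - 118887) = (194319 + 383282)/((463 - 1*4) - 118887) = 577601/((463 - 4) - 118887) = 577601/(459 - 118887) = 577601/(-118428) = 577601*(-1/118428) = -577601/118428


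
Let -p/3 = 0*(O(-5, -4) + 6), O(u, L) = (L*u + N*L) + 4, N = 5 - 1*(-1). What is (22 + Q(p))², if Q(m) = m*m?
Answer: 484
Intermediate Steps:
N = 6 (N = 5 + 1 = 6)
O(u, L) = 4 + 6*L + L*u (O(u, L) = (L*u + 6*L) + 4 = (6*L + L*u) + 4 = 4 + 6*L + L*u)
p = 0 (p = -0*((4 + 6*(-4) - 4*(-5)) + 6) = -0*((4 - 24 + 20) + 6) = -0*(0 + 6) = -0*6 = -3*0 = 0)
Q(m) = m²
(22 + Q(p))² = (22 + 0²)² = (22 + 0)² = 22² = 484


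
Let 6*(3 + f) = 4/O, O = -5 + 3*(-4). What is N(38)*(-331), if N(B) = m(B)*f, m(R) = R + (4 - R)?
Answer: 205220/51 ≈ 4023.9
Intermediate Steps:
m(R) = 4
O = -17 (O = -5 - 12 = -17)
f = -155/51 (f = -3 + (4/(-17))/6 = -3 + (4*(-1/17))/6 = -3 + (1/6)*(-4/17) = -3 - 2/51 = -155/51 ≈ -3.0392)
N(B) = -620/51 (N(B) = 4*(-155/51) = -620/51)
N(38)*(-331) = -620/51*(-331) = 205220/51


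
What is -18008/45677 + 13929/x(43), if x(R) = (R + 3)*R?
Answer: 600615109/90349106 ≈ 6.6477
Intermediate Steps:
x(R) = R*(3 + R) (x(R) = (3 + R)*R = R*(3 + R))
-18008/45677 + 13929/x(43) = -18008/45677 + 13929/((43*(3 + 43))) = -18008*1/45677 + 13929/((43*46)) = -18008/45677 + 13929/1978 = 600615109/90349106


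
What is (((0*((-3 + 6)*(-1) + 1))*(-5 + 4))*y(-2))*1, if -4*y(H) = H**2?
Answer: 0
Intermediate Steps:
y(H) = -H**2/4
(((0*((-3 + 6)*(-1) + 1))*(-5 + 4))*y(-2))*1 = (((0*((-3 + 6)*(-1) + 1))*(-5 + 4))*(-1/4*(-2)**2))*1 = (((0*(3*(-1) + 1))*(-1))*(-1/4*4))*1 = (((0*(-3 + 1))*(-1))*(-1))*1 = (((0*(-2))*(-1))*(-1))*1 = ((0*(-1))*(-1))*1 = (0*(-1))*1 = 0*1 = 0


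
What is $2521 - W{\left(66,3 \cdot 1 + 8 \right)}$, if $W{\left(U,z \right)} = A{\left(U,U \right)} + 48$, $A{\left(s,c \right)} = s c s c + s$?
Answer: $-18972329$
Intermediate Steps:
$A{\left(s,c \right)} = s + c^{2} s^{2}$ ($A{\left(s,c \right)} = c s s c + s = c s^{2} c + s = c^{2} s^{2} + s = s + c^{2} s^{2}$)
$W{\left(U,z \right)} = 48 + U \left(1 + U^{3}\right)$ ($W{\left(U,z \right)} = U \left(1 + U U^{2}\right) + 48 = U \left(1 + U^{3}\right) + 48 = 48 + U \left(1 + U^{3}\right)$)
$2521 - W{\left(66,3 \cdot 1 + 8 \right)} = 2521 - \left(48 + 66 + 66^{4}\right) = 2521 - \left(48 + 66 + 18974736\right) = 2521 - 18974850 = -18972329$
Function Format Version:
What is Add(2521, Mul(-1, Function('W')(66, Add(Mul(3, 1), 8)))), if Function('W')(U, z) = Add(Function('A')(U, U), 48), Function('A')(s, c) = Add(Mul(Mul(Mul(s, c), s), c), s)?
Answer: -18972329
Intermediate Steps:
Function('A')(s, c) = Add(s, Mul(Pow(c, 2), Pow(s, 2))) (Function('A')(s, c) = Add(Mul(Mul(Mul(c, s), s), c), s) = Add(Mul(Mul(c, Pow(s, 2)), c), s) = Add(Mul(Pow(c, 2), Pow(s, 2)), s) = Add(s, Mul(Pow(c, 2), Pow(s, 2))))
Function('W')(U, z) = Add(48, Mul(U, Add(1, Pow(U, 3)))) (Function('W')(U, z) = Add(Mul(U, Add(1, Mul(U, Pow(U, 2)))), 48) = Add(Mul(U, Add(1, Pow(U, 3))), 48) = Add(48, Mul(U, Add(1, Pow(U, 3)))))
Add(2521, Mul(-1, Function('W')(66, Add(Mul(3, 1), 8)))) = Add(2521, Mul(-1, Add(48, 66, Pow(66, 4)))) = Add(2521, Mul(-1, Add(48, 66, 18974736))) = Add(2521, Mul(-1, 18974850)) = Add(2521, -18974850) = -18972329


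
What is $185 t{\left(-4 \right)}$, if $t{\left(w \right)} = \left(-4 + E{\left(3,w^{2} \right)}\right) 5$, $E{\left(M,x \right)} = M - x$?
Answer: $-15725$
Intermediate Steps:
$t{\left(w \right)} = -5 - 5 w^{2}$ ($t{\left(w \right)} = \left(-4 - \left(-3 + w^{2}\right)\right) 5 = \left(-1 - w^{2}\right) 5 = -5 - 5 w^{2}$)
$185 t{\left(-4 \right)} = 185 \left(-5 - 5 \left(-4\right)^{2}\right) = 185 \left(-5 - 80\right) = 185 \left(-85\right) = -15725$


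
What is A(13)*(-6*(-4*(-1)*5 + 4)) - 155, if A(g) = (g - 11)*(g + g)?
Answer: -7643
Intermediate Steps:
A(g) = 2*g*(-11 + g) (A(g) = (-11 + g)*(2*g) = 2*g*(-11 + g))
A(13)*(-6*(-4*(-1)*5 + 4)) - 155 = (2*13*(-11 + 13))*(-6*(-4*(-1)*5 + 4)) - 155 = (2*13*2)*(-6*(4*5 + 4)) - 155 = 52*(-6*(20 + 4)) - 155 = 52*(-6*24) - 155 = 52*(-144) - 155 = -7488 - 155 = -7643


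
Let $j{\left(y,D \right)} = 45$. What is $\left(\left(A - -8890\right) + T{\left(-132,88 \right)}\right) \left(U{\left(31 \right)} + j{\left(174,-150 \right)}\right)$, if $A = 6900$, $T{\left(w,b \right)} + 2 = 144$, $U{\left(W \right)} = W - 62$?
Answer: $223048$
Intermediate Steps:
$U{\left(W \right)} = -62 + W$
$T{\left(w,b \right)} = 142$ ($T{\left(w,b \right)} = -2 + 144 = 142$)
$\left(\left(A - -8890\right) + T{\left(-132,88 \right)}\right) \left(U{\left(31 \right)} + j{\left(174,-150 \right)}\right) = \left(\left(6900 - -8890\right) + 142\right) \left(\left(-62 + 31\right) + 45\right) = \left(\left(6900 + 8890\right) + 142\right) \left(-31 + 45\right) = \left(15790 + 142\right) 14 = 15932 \cdot 14 = 223048$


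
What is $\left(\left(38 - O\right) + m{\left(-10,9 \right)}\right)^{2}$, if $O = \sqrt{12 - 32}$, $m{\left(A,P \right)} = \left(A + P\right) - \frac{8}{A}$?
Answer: $\frac{35221}{25} - \frac{756 i \sqrt{5}}{5} \approx 1408.8 - 338.09 i$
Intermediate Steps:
$m{\left(A,P \right)} = A + P - \frac{8}{A}$
$O = 2 i \sqrt{5}$ ($O = \sqrt{-20} = 2 i \sqrt{5} \approx 4.4721 i$)
$\left(\left(38 - O\right) + m{\left(-10,9 \right)}\right)^{2} = \left(\left(38 - 2 i \sqrt{5}\right) - \left(1 - \frac{4}{5}\right)\right)^{2} = \left(\left(38 - 2 i \sqrt{5}\right) - \frac{1}{5}\right)^{2} = \left(\frac{189}{5} - 2 i \sqrt{5}\right)^{2}$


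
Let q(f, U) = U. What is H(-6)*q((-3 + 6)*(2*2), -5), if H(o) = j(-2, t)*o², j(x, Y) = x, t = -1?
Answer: 360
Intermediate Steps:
H(o) = -2*o²
H(-6)*q((-3 + 6)*(2*2), -5) = -2*(-6)²*(-5) = -2*36*(-5) = -72*(-5) = 360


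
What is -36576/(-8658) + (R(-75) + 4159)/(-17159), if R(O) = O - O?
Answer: 32866609/8253479 ≈ 3.9822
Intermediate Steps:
R(O) = 0
-36576/(-8658) + (R(-75) + 4159)/(-17159) = -36576/(-8658) + (0 + 4159)/(-17159) = -36576*(-1/8658) + 4159*(-1/17159) = 2032/481 - 4159/17159 = 32866609/8253479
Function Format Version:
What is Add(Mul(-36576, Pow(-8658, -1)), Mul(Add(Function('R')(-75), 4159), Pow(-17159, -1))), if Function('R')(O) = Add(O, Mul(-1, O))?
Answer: Rational(32866609, 8253479) ≈ 3.9822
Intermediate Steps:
Function('R')(O) = 0
Add(Mul(-36576, Pow(-8658, -1)), Mul(Add(Function('R')(-75), 4159), Pow(-17159, -1))) = Add(Mul(-36576, Pow(-8658, -1)), Mul(Add(0, 4159), Pow(-17159, -1))) = Add(Mul(-36576, Rational(-1, 8658)), Mul(4159, Rational(-1, 17159))) = Add(Rational(2032, 481), Rational(-4159, 17159)) = Rational(32866609, 8253479)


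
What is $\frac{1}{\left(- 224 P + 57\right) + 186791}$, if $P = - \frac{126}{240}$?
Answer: $\frac{5}{934828} \approx 5.3486 \cdot 10^{-6}$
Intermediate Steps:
$P = - \frac{21}{40}$ ($P = \left(-126\right) \frac{1}{240} = - \frac{21}{40} \approx -0.525$)
$\frac{1}{\left(- 224 P + 57\right) + 186791} = \frac{1}{\left(\left(-224\right) \left(- \frac{21}{40}\right) + 57\right) + 186791} = \frac{1}{\left(\frac{588}{5} + 57\right) + 186791} = \frac{1}{\frac{873}{5} + 186791} = \frac{1}{\frac{934828}{5}} = \frac{5}{934828}$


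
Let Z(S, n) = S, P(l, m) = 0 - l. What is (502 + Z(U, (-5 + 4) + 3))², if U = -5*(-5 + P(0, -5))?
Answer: 277729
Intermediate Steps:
P(l, m) = -l
U = 25 (U = -5*(-5 - 1*0) = -5*(-5 + 0) = -5*(-5) = 25)
(502 + Z(U, (-5 + 4) + 3))² = (502 + 25)² = 527² = 277729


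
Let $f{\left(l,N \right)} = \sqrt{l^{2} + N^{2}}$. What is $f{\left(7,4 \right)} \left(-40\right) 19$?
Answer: $- 760 \sqrt{65} \approx -6127.3$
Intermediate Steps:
$f{\left(l,N \right)} = \sqrt{N^{2} + l^{2}}$
$f{\left(7,4 \right)} \left(-40\right) 19 = \sqrt{4^{2} + 7^{2}} \left(-40\right) 19 = \sqrt{16 + 49} \left(-40\right) 19 = \sqrt{65} \left(-40\right) 19 = - 40 \sqrt{65} \cdot 19 = - 760 \sqrt{65}$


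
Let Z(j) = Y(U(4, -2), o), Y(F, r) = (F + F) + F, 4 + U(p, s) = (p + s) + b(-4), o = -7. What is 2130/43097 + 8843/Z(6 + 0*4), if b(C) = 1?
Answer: -5367611/1821 ≈ -2947.6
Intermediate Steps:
U(p, s) = -3 + p + s (U(p, s) = -4 + ((p + s) + 1) = -4 + (1 + p + s) = -3 + p + s)
Y(F, r) = 3*F (Y(F, r) = 2*F + F = 3*F)
Z(j) = -3 (Z(j) = 3*(-3 + 4 - 2) = 3*(-1) = -3)
2130/43097 + 8843/Z(6 + 0*4) = 2130/43097 + 8843/(-3) = 2130*(1/43097) + 8843*(-1/3) = 30/607 - 8843/3 = -5367611/1821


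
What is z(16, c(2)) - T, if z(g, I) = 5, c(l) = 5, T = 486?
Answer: -481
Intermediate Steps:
z(16, c(2)) - T = 5 - 1*486 = 5 - 486 = -481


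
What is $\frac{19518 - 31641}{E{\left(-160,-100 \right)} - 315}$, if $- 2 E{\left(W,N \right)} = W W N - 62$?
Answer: $- \frac{4041}{426572} \approx -0.0094732$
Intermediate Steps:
$E{\left(W,N \right)} = 31 - \frac{N W^{2}}{2}$ ($E{\left(W,N \right)} = - \frac{W W N - 62}{2} = - \frac{W^{2} N - 62}{2} = - \frac{N W^{2} - 62}{2} = - \frac{-62 + N W^{2}}{2} = 31 - \frac{N W^{2}}{2}$)
$\frac{19518 - 31641}{E{\left(-160,-100 \right)} - 315} = \frac{19518 - 31641}{\left(31 - - 50 \left(-160\right)^{2}\right) - 315} = - \frac{12123}{\left(31 - \left(-50\right) 25600\right) - 315} = - \frac{12123}{\left(31 + 1280000\right) - 315} = - \frac{12123}{1280031 - 315} = - \frac{12123}{1279716} = \left(-12123\right) \frac{1}{1279716} = - \frac{4041}{426572}$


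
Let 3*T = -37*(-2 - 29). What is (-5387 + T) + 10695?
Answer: 17071/3 ≈ 5690.3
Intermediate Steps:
T = 1147/3 (T = (-37*(-2 - 29))/3 = (-37*(-31))/3 = (⅓)*1147 = 1147/3 ≈ 382.33)
(-5387 + T) + 10695 = (-5387 + 1147/3) + 10695 = -15014/3 + 10695 = 17071/3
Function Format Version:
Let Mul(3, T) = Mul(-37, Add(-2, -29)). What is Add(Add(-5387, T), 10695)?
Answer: Rational(17071, 3) ≈ 5690.3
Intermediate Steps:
T = Rational(1147, 3) (T = Mul(Rational(1, 3), Mul(-37, Add(-2, -29))) = Mul(Rational(1, 3), Mul(-37, -31)) = Mul(Rational(1, 3), 1147) = Rational(1147, 3) ≈ 382.33)
Add(Add(-5387, T), 10695) = Add(Add(-5387, Rational(1147, 3)), 10695) = Add(Rational(-15014, 3), 10695) = Rational(17071, 3)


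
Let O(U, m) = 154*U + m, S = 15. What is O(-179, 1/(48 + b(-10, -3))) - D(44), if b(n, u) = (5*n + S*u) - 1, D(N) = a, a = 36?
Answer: -1324897/48 ≈ -27602.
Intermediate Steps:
D(N) = 36
b(n, u) = -1 + 5*n + 15*u (b(n, u) = (5*n + 15*u) - 1 = -1 + 5*n + 15*u)
O(U, m) = m + 154*U
O(-179, 1/(48 + b(-10, -3))) - D(44) = (1/(48 + (-1 + 5*(-10) + 15*(-3))) + 154*(-179)) - 1*36 = (1/(48 + (-1 - 50 - 45)) - 27566) - 36 = (1/(48 - 96) - 27566) - 36 = (1/(-48) - 27566) - 36 = (-1/48 - 27566) - 36 = -1323169/48 - 36 = -1324897/48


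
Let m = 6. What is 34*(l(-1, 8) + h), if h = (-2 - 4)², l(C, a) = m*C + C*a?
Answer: 748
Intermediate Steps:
l(C, a) = 6*C + C*a
h = 36 (h = (-6)² = 36)
34*(l(-1, 8) + h) = 34*(-(6 + 8) + 36) = 34*(-1*14 + 36) = 34*(-14 + 36) = 34*22 = 748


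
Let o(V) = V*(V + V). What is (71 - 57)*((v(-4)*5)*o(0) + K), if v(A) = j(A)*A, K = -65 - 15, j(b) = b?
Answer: -1120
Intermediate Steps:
o(V) = 2*V² (o(V) = V*(2*V) = 2*V²)
K = -80
v(A) = A² (v(A) = A*A = A²)
(71 - 57)*((v(-4)*5)*o(0) + K) = (71 - 57)*(((-4)²*5)*(2*0²) - 80) = 14*((16*5)*(2*0) - 80) = 14*(80*0 - 80) = 14*(0 - 80) = 14*(-80) = -1120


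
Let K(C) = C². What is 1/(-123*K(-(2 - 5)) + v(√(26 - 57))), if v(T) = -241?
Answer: -1/1348 ≈ -0.00074184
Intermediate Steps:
1/(-123*K(-(2 - 5)) + v(√(26 - 57))) = 1/(-123*(2 - 5)² - 241) = 1/(-123*(-1*(-3))² - 241) = 1/(-123*3² - 241) = 1/(-123*9 - 241) = 1/(-1107 - 241) = 1/(-1348) = -1/1348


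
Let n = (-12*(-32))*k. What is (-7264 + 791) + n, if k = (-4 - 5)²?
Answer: 24631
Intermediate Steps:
k = 81 (k = (-9)² = 81)
n = 31104 (n = -12*(-32)*81 = 384*81 = 31104)
(-7264 + 791) + n = (-7264 + 791) + 31104 = -6473 + 31104 = 24631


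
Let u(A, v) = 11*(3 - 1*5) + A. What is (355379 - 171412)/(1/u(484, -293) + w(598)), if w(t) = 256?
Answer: 84992754/118273 ≈ 718.62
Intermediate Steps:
u(A, v) = -22 + A (u(A, v) = 11*(3 - 5) + A = 11*(-2) + A = -22 + A)
(355379 - 171412)/(1/u(484, -293) + w(598)) = (355379 - 171412)/(1/(-22 + 484) + 256) = 183967/(1/462 + 256) = 183967/(118273/462) = 183967*(462/118273) = 84992754/118273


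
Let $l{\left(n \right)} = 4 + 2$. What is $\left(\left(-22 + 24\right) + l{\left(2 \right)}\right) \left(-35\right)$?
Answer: $-280$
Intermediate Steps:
$l{\left(n \right)} = 6$
$\left(\left(-22 + 24\right) + l{\left(2 \right)}\right) \left(-35\right) = \left(\left(-22 + 24\right) + 6\right) \left(-35\right) = \left(2 + 6\right) \left(-35\right) = 8 \left(-35\right) = -280$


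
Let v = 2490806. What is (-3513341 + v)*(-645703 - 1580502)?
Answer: 2276372529675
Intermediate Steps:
(-3513341 + v)*(-645703 - 1580502) = (-3513341 + 2490806)*(-645703 - 1580502) = -1022535*(-2226205) = 2276372529675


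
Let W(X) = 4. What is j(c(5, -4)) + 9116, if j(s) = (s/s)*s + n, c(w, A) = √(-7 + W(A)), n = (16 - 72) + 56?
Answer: 9116 + I*√3 ≈ 9116.0 + 1.732*I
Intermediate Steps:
n = 0 (n = -56 + 56 = 0)
c(w, A) = I*√3 (c(w, A) = √(-7 + 4) = √(-3) = I*√3)
j(s) = s (j(s) = (s/s)*s + 0 = 1*s + 0 = s + 0 = s)
j(c(5, -4)) + 9116 = I*√3 + 9116 = 9116 + I*√3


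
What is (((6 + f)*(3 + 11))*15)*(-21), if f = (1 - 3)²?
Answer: -44100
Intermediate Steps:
f = 4 (f = (-2)² = 4)
(((6 + f)*(3 + 11))*15)*(-21) = (((6 + 4)*(3 + 11))*15)*(-21) = ((10*14)*15)*(-21) = (140*15)*(-21) = 2100*(-21) = -44100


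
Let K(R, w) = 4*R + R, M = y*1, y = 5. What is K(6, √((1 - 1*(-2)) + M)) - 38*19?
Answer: -692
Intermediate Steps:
M = 5 (M = 5*1 = 5)
K(R, w) = 5*R
K(6, √((1 - 1*(-2)) + M)) - 38*19 = 5*6 - 38*19 = 30 - 722 = -692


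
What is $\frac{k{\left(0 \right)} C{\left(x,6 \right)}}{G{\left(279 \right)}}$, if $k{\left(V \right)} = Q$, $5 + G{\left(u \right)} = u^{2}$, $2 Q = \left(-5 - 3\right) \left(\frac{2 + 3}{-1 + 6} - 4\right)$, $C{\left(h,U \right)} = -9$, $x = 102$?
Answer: $- \frac{27}{19459} \approx -0.0013875$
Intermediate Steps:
$Q = 12$ ($Q = \frac{\left(-5 - 3\right) \left(\frac{2 + 3}{-1 + 6} - 4\right)}{2} = \frac{\left(-8\right) \left(\frac{5}{5} - 4\right)}{2} = \frac{\left(-8\right) \left(5 \cdot \frac{1}{5} - 4\right)}{2} = \frac{\left(-8\right) \left(1 - 4\right)}{2} = \frac{\left(-8\right) \left(-3\right)}{2} = \frac{1}{2} \cdot 24 = 12$)
$G{\left(u \right)} = -5 + u^{2}$
$k{\left(V \right)} = 12$
$\frac{k{\left(0 \right)} C{\left(x,6 \right)}}{G{\left(279 \right)}} = \frac{12 \left(-9\right)}{-5 + 279^{2}} = - \frac{108}{-5 + 77841} = - \frac{108}{77836} = \left(-108\right) \frac{1}{77836} = - \frac{27}{19459}$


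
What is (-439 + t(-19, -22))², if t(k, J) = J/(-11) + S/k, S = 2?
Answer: 68973025/361 ≈ 1.9106e+5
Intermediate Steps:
t(k, J) = 2/k - J/11 (t(k, J) = J/(-11) + 2/k = J*(-1/11) + 2/k = -J/11 + 2/k = 2/k - J/11)
(-439 + t(-19, -22))² = (-439 + (2/(-19) - 1/11*(-22)))² = (-439 + (2*(-1/19) + 2))² = (-439 + (-2/19 + 2))² = (-439 + 36/19)² = (-8305/19)² = 68973025/361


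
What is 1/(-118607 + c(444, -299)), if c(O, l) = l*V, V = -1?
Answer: -1/118308 ≈ -8.4525e-6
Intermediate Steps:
c(O, l) = -l (c(O, l) = l*(-1) = -l)
1/(-118607 + c(444, -299)) = 1/(-118607 - 1*(-299)) = 1/(-118607 + 299) = 1/(-118308) = -1/118308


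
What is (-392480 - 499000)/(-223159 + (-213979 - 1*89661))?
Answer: 891480/526799 ≈ 1.6923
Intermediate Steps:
(-392480 - 499000)/(-223159 + (-213979 - 1*89661)) = -891480/(-223159 + (-213979 - 89661)) = -891480/(-223159 - 303640) = -891480/(-526799) = -891480*(-1/526799) = 891480/526799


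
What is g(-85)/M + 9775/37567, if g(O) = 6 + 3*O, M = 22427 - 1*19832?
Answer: 5337314/32495455 ≈ 0.16425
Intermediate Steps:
M = 2595 (M = 22427 - 19832 = 2595)
g(-85)/M + 9775/37567 = (6 + 3*(-85))/2595 + 9775/37567 = (6 - 255)*(1/2595) + 9775*(1/37567) = -249*1/2595 + 9775/37567 = -83/865 + 9775/37567 = 5337314/32495455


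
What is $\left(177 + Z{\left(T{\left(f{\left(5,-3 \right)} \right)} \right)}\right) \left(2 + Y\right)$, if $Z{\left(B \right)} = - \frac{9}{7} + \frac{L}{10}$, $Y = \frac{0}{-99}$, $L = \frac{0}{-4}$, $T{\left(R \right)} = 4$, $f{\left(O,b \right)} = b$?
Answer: $\frac{2460}{7} \approx 351.43$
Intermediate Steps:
$L = 0$ ($L = 0 \left(- \frac{1}{4}\right) = 0$)
$Y = 0$ ($Y = 0 \left(- \frac{1}{99}\right) = 0$)
$Z{\left(B \right)} = - \frac{9}{7}$ ($Z{\left(B \right)} = - \frac{9}{7} + \frac{0}{10} = \left(-9\right) \frac{1}{7} + 0 \cdot \frac{1}{10} = - \frac{9}{7} + 0 = - \frac{9}{7}$)
$\left(177 + Z{\left(T{\left(f{\left(5,-3 \right)} \right)} \right)}\right) \left(2 + Y\right) = \left(177 - \frac{9}{7}\right) \left(2 + 0\right) = \frac{1230}{7} \cdot 2 = \frac{2460}{7}$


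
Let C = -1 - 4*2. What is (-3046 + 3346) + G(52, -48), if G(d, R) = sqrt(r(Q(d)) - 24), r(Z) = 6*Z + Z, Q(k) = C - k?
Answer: 300 + I*sqrt(451) ≈ 300.0 + 21.237*I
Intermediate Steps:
C = -9 (C = -1 - 8 = -9)
Q(k) = -9 - k
r(Z) = 7*Z
G(d, R) = sqrt(-87 - 7*d) (G(d, R) = sqrt(7*(-9 - d) - 24) = sqrt((-63 - 7*d) - 24) = sqrt(-87 - 7*d))
(-3046 + 3346) + G(52, -48) = (-3046 + 3346) + sqrt(-87 - 7*52) = 300 + sqrt(-87 - 364) = 300 + sqrt(-451) = 300 + I*sqrt(451)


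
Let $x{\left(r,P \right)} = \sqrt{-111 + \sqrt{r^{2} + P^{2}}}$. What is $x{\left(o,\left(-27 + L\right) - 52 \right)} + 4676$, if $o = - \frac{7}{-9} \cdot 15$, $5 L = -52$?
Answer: $4676 + \frac{\sqrt{-24975 + 15 \sqrt{1828906}}}{15} \approx 4676.0 + 4.5653 i$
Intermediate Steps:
$L = - \frac{52}{5}$ ($L = \frac{1}{5} \left(-52\right) = - \frac{52}{5} \approx -10.4$)
$o = \frac{35}{3}$ ($o = \left(-7\right) \left(- \frac{1}{9}\right) 15 = \frac{7}{9} \cdot 15 = \frac{35}{3} \approx 11.667$)
$x{\left(r,P \right)} = \sqrt{-111 + \sqrt{P^{2} + r^{2}}}$
$x{\left(o,\left(-27 + L\right) - 52 \right)} + 4676 = \sqrt{-111 + \sqrt{\left(\left(-27 - \frac{52}{5}\right) - 52\right)^{2} + \left(\frac{35}{3}\right)^{2}}} + 4676 = \sqrt{-111 + \sqrt{\left(- \frac{187}{5} - 52\right)^{2} + \frac{1225}{9}}} + 4676 = \sqrt{-111 + \sqrt{\left(- \frac{447}{5}\right)^{2} + \frac{1225}{9}}} + 4676 = \sqrt{-111 + \sqrt{\frac{199809}{25} + \frac{1225}{9}}} + 4676 = \sqrt{-111 + \sqrt{\frac{1828906}{225}}} + 4676 = \sqrt{-111 + \frac{\sqrt{1828906}}{15}} + 4676 = 4676 + \sqrt{-111 + \frac{\sqrt{1828906}}{15}}$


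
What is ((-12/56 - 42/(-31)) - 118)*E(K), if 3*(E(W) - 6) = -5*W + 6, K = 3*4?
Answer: 304302/217 ≈ 1402.3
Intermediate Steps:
K = 12
E(W) = 8 - 5*W/3 (E(W) = 6 + (-5*W + 6)/3 = 6 + (6 - 5*W)/3 = 6 + (2 - 5*W/3) = 8 - 5*W/3)
((-12/56 - 42/(-31)) - 118)*E(K) = ((-12/56 - 42/(-31)) - 118)*(8 - 5/3*12) = ((-12*1/56 - 42*(-1/31)) - 118)*(8 - 20) = ((-3/14 + 42/31) - 118)*(-12) = (495/434 - 118)*(-12) = -50717/434*(-12) = 304302/217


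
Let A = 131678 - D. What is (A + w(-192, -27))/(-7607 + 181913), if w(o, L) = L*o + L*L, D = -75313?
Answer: 35484/29051 ≈ 1.2214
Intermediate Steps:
w(o, L) = L**2 + L*o (w(o, L) = L*o + L**2 = L**2 + L*o)
A = 206991 (A = 131678 - 1*(-75313) = 131678 + 75313 = 206991)
(A + w(-192, -27))/(-7607 + 181913) = (206991 - 27*(-27 - 192))/(-7607 + 181913) = (206991 - 27*(-219))/174306 = (206991 + 5913)*(1/174306) = 212904*(1/174306) = 35484/29051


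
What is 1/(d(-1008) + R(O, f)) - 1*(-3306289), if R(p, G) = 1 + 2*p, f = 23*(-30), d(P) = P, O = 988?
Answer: 3203794042/969 ≈ 3.3063e+6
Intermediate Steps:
f = -690
1/(d(-1008) + R(O, f)) - 1*(-3306289) = 1/(-1008 + (1 + 2*988)) - 1*(-3306289) = 1/(-1008 + (1 + 1976)) + 3306289 = 1/(-1008 + 1977) + 3306289 = 1/969 + 3306289 = 3203794042/969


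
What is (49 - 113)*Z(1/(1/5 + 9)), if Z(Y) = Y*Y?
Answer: -400/529 ≈ -0.75614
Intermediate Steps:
Z(Y) = Y**2
(49 - 113)*Z(1/(1/5 + 9)) = (49 - 113)*(1/(1/5 + 9))**2 = -64/(1/5 + 9)**2 = -64*(1/(46/5))**2 = -64*(5/46)**2 = -64*25/2116 = -400/529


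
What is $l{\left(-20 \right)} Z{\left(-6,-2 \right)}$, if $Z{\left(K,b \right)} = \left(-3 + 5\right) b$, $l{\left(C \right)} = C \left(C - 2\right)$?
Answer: $-1760$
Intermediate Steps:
$l{\left(C \right)} = C \left(-2 + C\right)$
$Z{\left(K,b \right)} = 2 b$
$l{\left(-20 \right)} Z{\left(-6,-2 \right)} = - 20 \left(-2 - 20\right) 2 \left(-2\right) = \left(-20\right) \left(-22\right) \left(-4\right) = 440 \left(-4\right) = -1760$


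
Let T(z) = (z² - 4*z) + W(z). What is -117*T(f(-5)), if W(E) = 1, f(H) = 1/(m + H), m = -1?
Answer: -793/4 ≈ -198.25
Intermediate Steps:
f(H) = 1/(-1 + H)
T(z) = 1 + z² - 4*z (T(z) = (z² - 4*z) + 1 = 1 + z² - 4*z)
-117*T(f(-5)) = -117*(1 + (1/(-1 - 5))² - 4/(-1 - 5)) = -117*(1 + (1/(-6))² - 4/(-6)) = -117*(1 + (-⅙)² - 4*(-⅙)) = -117*(1 + 1/36 + ⅔) = -117*61/36 = -793/4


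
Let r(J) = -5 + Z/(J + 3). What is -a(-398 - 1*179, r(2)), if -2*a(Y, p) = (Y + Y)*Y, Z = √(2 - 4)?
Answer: 332929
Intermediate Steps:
Z = I*√2 (Z = √(-2) = I*√2 ≈ 1.4142*I)
r(J) = -5 + I*√2/(3 + J) (r(J) = -5 + (I*√2)/(J + 3) = -5 + (I*√2)/(3 + J) = -5 + I*√2/(3 + J))
a(Y, p) = -Y² (a(Y, p) = -(Y + Y)*Y/2 = -2*Y*Y/2 = -Y²)
-a(-398 - 1*179, r(2)) = -(-1)*(-398 - 1*179)² = -(-1)*(-398 - 179)² = -(-1)*(-577)² = -(-1)*332929 = -1*(-332929) = 332929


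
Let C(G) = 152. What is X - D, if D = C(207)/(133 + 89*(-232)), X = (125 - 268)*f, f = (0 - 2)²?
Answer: -11734428/20515 ≈ -571.99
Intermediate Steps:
f = 4 (f = (-2)² = 4)
X = -572 (X = (125 - 268)*4 = -143*4 = -572)
D = -152/20515 (D = 152/(133 + 89*(-232)) = 152/(133 - 20648) = 152/(-20515) = 152*(-1/20515) = -152/20515 ≈ -0.0074092)
X - D = -572 - 1*(-152/20515) = -572 + 152/20515 = -11734428/20515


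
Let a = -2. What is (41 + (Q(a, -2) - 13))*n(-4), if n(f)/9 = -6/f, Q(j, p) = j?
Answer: 351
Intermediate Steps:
n(f) = -54/f (n(f) = 9*(-6/f) = -54/f)
(41 + (Q(a, -2) - 13))*n(-4) = (41 + (-2 - 13))*(-54/(-4)) = (41 - 15)*(-54*(-¼)) = 26*(27/2) = 351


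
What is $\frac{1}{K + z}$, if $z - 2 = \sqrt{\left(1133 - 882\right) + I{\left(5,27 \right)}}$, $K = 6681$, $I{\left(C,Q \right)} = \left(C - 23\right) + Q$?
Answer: $\frac{6683}{44662229} - \frac{2 \sqrt{65}}{44662229} \approx 0.00014927$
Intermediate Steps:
$I{\left(C,Q \right)} = -23 + C + Q$ ($I{\left(C,Q \right)} = \left(-23 + C\right) + Q = -23 + C + Q$)
$z = 2 + 2 \sqrt{65}$ ($z = 2 + \sqrt{\left(1133 - 882\right) + \left(-23 + 5 + 27\right)} = 2 + \sqrt{\left(1133 - 882\right) + 9} = 2 + \sqrt{251 + 9} = 2 + \sqrt{260} = 2 + 2 \sqrt{65} \approx 18.125$)
$\frac{1}{K + z} = \frac{1}{6681 + \left(2 + 2 \sqrt{65}\right)} = \frac{1}{6683 + 2 \sqrt{65}}$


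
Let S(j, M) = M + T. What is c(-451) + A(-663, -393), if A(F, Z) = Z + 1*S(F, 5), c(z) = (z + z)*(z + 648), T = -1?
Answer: -178083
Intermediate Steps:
S(j, M) = -1 + M (S(j, M) = M - 1 = -1 + M)
c(z) = 2*z*(648 + z) (c(z) = (2*z)*(648 + z) = 2*z*(648 + z))
A(F, Z) = 4 + Z (A(F, Z) = Z + 1*(-1 + 5) = Z + 1*4 = Z + 4 = 4 + Z)
c(-451) + A(-663, -393) = 2*(-451)*(648 - 451) + (4 - 393) = 2*(-451)*197 - 389 = -177694 - 389 = -178083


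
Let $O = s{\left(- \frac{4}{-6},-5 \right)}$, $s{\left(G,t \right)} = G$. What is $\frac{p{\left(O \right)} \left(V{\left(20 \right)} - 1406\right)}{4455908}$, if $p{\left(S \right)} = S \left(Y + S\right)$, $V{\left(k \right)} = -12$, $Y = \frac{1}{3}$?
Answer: $- \frac{709}{3341931} \approx -0.00021215$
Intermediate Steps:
$Y = \frac{1}{3} \approx 0.33333$
$O = \frac{2}{3}$ ($O = - \frac{4}{-6} = \left(-4\right) \left(- \frac{1}{6}\right) = \frac{2}{3} \approx 0.66667$)
$p{\left(S \right)} = S \left(\frac{1}{3} + S\right)$
$\frac{p{\left(O \right)} \left(V{\left(20 \right)} - 1406\right)}{4455908} = \frac{\frac{2 \left(\frac{1}{3} + \frac{2}{3}\right)}{3} \left(-12 - 1406\right)}{4455908} = \frac{2}{3} \cdot 1 \left(-1418\right) \frac{1}{4455908} = \frac{2}{3} \left(-1418\right) \frac{1}{4455908} = \left(- \frac{2836}{3}\right) \frac{1}{4455908} = - \frac{709}{3341931}$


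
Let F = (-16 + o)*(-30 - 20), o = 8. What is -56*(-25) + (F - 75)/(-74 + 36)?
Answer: 52875/38 ≈ 1391.4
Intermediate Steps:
F = 400 (F = (-16 + 8)*(-30 - 20) = -8*(-50) = 400)
-56*(-25) + (F - 75)/(-74 + 36) = -56*(-25) + (400 - 75)/(-74 + 36) = 1400 + 325/(-38) = 1400 + 325*(-1/38) = 1400 - 325/38 = 52875/38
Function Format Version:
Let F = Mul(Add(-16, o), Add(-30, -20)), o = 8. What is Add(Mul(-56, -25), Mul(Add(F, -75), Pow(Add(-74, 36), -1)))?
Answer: Rational(52875, 38) ≈ 1391.4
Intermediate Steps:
F = 400 (F = Mul(Add(-16, 8), Add(-30, -20)) = Mul(-8, -50) = 400)
Add(Mul(-56, -25), Mul(Add(F, -75), Pow(Add(-74, 36), -1))) = Add(Mul(-56, -25), Mul(Add(400, -75), Pow(Add(-74, 36), -1))) = Add(1400, Mul(325, Pow(-38, -1))) = Add(1400, Mul(325, Rational(-1, 38))) = Add(1400, Rational(-325, 38)) = Rational(52875, 38)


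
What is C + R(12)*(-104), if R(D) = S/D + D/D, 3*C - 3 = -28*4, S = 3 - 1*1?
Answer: -473/3 ≈ -157.67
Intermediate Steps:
S = 2 (S = 3 - 1 = 2)
C = -109/3 (C = 1 + (-28*4)/3 = 1 + (⅓)*(-112) = 1 - 112/3 = -109/3 ≈ -36.333)
R(D) = 1 + 2/D (R(D) = 2/D + D/D = 2/D + 1 = 1 + 2/D)
C + R(12)*(-104) = -109/3 + ((2 + 12)/12)*(-104) = -109/3 + ((1/12)*14)*(-104) = -109/3 + (7/6)*(-104) = -109/3 - 364/3 = -473/3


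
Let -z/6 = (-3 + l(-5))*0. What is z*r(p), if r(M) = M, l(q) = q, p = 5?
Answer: 0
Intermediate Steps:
z = 0 (z = -6*(-3 - 5)*0 = -(-48)*0 = -6*0 = 0)
z*r(p) = 0*5 = 0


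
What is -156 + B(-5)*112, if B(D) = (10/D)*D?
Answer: 964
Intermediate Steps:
B(D) = 10
-156 + B(-5)*112 = -156 + 10*112 = -156 + 1120 = 964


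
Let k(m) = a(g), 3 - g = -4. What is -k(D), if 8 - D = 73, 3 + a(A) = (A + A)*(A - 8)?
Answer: 17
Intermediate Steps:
g = 7 (g = 3 - 1*(-4) = 3 + 4 = 7)
a(A) = -3 + 2*A*(-8 + A) (a(A) = -3 + (A + A)*(A - 8) = -3 + (2*A)*(-8 + A) = -3 + 2*A*(-8 + A))
D = -65 (D = 8 - 1*73 = 8 - 73 = -65)
k(m) = -17 (k(m) = -3 - 16*7 + 2*7² = -3 - 112 + 2*49 = -3 - 112 + 98 = -17)
-k(D) = -1*(-17) = 17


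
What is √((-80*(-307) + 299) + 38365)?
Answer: 2*√15806 ≈ 251.44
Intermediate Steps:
√((-80*(-307) + 299) + 38365) = √((24560 + 299) + 38365) = √(24859 + 38365) = √63224 = 2*√15806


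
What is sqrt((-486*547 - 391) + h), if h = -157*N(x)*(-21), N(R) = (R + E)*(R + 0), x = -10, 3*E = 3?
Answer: sqrt(30497) ≈ 174.63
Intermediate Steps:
E = 1 (E = (1/3)*3 = 1)
N(R) = R*(1 + R) (N(R) = (R + 1)*(R + 0) = (1 + R)*R = R*(1 + R))
h = 296730 (h = -(-1570)*(1 - 10)*(-21) = -(-1570)*(-9)*(-21) = -157*90*(-21) = -14130*(-21) = 296730)
sqrt((-486*547 - 391) + h) = sqrt((-486*547 - 391) + 296730) = sqrt((-265842 - 391) + 296730) = sqrt(-266233 + 296730) = sqrt(30497)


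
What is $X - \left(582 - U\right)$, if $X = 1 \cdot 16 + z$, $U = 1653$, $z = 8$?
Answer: $1095$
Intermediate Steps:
$X = 24$ ($X = 1 \cdot 16 + 8 = 16 + 8 = 24$)
$X - \left(582 - U\right) = 24 - \left(582 - 1653\right) = 24 - -1071 = 24 + 1071 = 1095$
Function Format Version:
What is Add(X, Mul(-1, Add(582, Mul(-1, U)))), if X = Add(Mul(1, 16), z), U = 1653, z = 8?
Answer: 1095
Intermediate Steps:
X = 24 (X = Add(Mul(1, 16), 8) = Add(16, 8) = 24)
Add(X, Mul(-1, Add(582, Mul(-1, U)))) = Add(24, Mul(-1, Add(582, Mul(-1, 1653)))) = Add(24, Mul(-1, Add(582, -1653))) = Add(24, Mul(-1, -1071)) = Add(24, 1071) = 1095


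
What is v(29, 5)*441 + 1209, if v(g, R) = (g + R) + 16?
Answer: 23259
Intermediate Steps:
v(g, R) = 16 + R + g (v(g, R) = (R + g) + 16 = 16 + R + g)
v(29, 5)*441 + 1209 = (16 + 5 + 29)*441 + 1209 = 50*441 + 1209 = 22050 + 1209 = 23259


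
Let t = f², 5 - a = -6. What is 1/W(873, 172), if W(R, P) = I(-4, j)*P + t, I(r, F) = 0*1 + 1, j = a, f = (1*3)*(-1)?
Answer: 1/181 ≈ 0.0055249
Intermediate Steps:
a = 11 (a = 5 - 1*(-6) = 5 + 6 = 11)
f = -3 (f = 3*(-1) = -3)
j = 11
I(r, F) = 1 (I(r, F) = 0 + 1 = 1)
t = 9 (t = (-3)² = 9)
W(R, P) = 9 + P (W(R, P) = 1*P + 9 = P + 9 = 9 + P)
1/W(873, 172) = 1/(9 + 172) = 1/181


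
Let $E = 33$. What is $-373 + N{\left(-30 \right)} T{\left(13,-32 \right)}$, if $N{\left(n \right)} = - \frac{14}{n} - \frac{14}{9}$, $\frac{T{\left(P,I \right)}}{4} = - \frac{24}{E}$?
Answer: $- \frac{183067}{495} \approx -369.83$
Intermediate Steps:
$T{\left(P,I \right)} = - \frac{32}{11}$ ($T{\left(P,I \right)} = 4 \left(- \frac{24}{33}\right) = 4 \left(\left(-24\right) \frac{1}{33}\right) = 4 \left(- \frac{8}{11}\right) = - \frac{32}{11}$)
$N{\left(n \right)} = - \frac{14}{9} - \frac{14}{n}$ ($N{\left(n \right)} = - \frac{14}{n} - \frac{14}{9} = - \frac{14}{9} - \frac{14}{n}$)
$-373 + N{\left(-30 \right)} T{\left(13,-32 \right)} = -373 + \left(- \frac{14}{9} - \frac{14}{-30}\right) \left(- \frac{32}{11}\right) = -373 + \left(- \frac{14}{9} - - \frac{7}{15}\right) \left(- \frac{32}{11}\right) = -373 + \left(- \frac{14}{9} + \frac{7}{15}\right) \left(- \frac{32}{11}\right) = -373 - - \frac{1568}{495} = -373 + \frac{1568}{495} = - \frac{183067}{495}$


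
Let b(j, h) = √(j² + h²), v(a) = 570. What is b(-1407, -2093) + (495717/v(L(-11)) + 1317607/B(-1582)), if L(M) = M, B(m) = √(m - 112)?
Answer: 165239/190 + 7*√129802 - 1317607*I*√14/154 ≈ 3391.6 - 32013.0*I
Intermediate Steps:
B(m) = √(-112 + m)
b(j, h) = √(h² + j²)
b(-1407, -2093) + (495717/v(L(-11)) + 1317607/B(-1582)) = √((-2093)² + (-1407)²) + (495717/570 + 1317607/(√(-112 - 1582))) = √(4380649 + 1979649) + (495717*(1/570) + 1317607/(√(-1694))) = √6360298 + (165239/190 + 1317607/((11*I*√14))) = 7*√129802 + (165239/190 + 1317607*(-I*√14/154)) = 7*√129802 + (165239/190 - 1317607*I*√14/154) = 165239/190 + 7*√129802 - 1317607*I*√14/154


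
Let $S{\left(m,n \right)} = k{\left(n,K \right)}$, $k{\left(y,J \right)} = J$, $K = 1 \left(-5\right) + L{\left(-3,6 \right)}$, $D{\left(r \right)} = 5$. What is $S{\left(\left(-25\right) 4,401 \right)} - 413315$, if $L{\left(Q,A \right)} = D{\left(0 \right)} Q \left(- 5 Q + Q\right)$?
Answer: $-413500$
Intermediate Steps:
$L{\left(Q,A \right)} = - 20 Q^{2}$ ($L{\left(Q,A \right)} = 5 Q \left(- 5 Q + Q\right) = 5 Q \left(- 4 Q\right) = - 20 Q^{2}$)
$K = -185$ ($K = 1 \left(-5\right) - 20 \left(-3\right)^{2} = -5 - 180 = -185$)
$S{\left(m,n \right)} = -185$
$S{\left(\left(-25\right) 4,401 \right)} - 413315 = -185 - 413315 = -413500$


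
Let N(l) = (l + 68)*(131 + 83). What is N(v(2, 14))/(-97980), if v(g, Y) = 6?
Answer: -3959/24495 ≈ -0.16162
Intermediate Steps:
N(l) = 14552 + 214*l (N(l) = (68 + l)*214 = 14552 + 214*l)
N(v(2, 14))/(-97980) = (14552 + 214*6)/(-97980) = (14552 + 1284)*(-1/97980) = 15836*(-1/97980) = -3959/24495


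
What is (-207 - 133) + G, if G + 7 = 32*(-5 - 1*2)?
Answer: -571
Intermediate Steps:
G = -231 (G = -7 + 32*(-5 - 1*2) = -7 + 32*(-5 - 2) = -7 + 32*(-7) = -7 - 224 = -231)
(-207 - 133) + G = (-207 - 133) - 231 = -340 - 231 = -571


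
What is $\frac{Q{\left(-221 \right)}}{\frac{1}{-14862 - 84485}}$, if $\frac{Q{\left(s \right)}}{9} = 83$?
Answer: $-74212209$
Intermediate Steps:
$Q{\left(s \right)} = 747$ ($Q{\left(s \right)} = 9 \cdot 83 = 747$)
$\frac{Q{\left(-221 \right)}}{\frac{1}{-14862 - 84485}} = \frac{747}{\frac{1}{-14862 - 84485}} = \frac{747}{\frac{1}{-99347}} = \frac{747}{- \frac{1}{99347}} = 747 \left(-99347\right) = -74212209$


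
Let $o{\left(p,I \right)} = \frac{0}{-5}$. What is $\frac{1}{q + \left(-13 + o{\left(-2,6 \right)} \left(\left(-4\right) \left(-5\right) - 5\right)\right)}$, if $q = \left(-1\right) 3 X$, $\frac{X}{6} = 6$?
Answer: $- \frac{1}{121} \approx -0.0082645$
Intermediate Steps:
$X = 36$ ($X = 6 \cdot 6 = 36$)
$o{\left(p,I \right)} = 0$ ($o{\left(p,I \right)} = 0 \left(- \frac{1}{5}\right) = 0$)
$q = -108$ ($q = \left(-1\right) 3 \cdot 36 = \left(-3\right) 36 = -108$)
$\frac{1}{q + \left(-13 + o{\left(-2,6 \right)} \left(\left(-4\right) \left(-5\right) - 5\right)\right)} = \frac{1}{-108 - \left(13 + 0 \left(\left(-4\right) \left(-5\right) - 5\right)\right)} = \frac{1}{-108 - \left(13 + 0 \left(20 - 5\right)\right)} = \frac{1}{-108 + \left(-13 + 0 \cdot 15\right)} = \frac{1}{-108 + \left(-13 + 0\right)} = \frac{1}{-108 - 13} = \frac{1}{-121} = - \frac{1}{121}$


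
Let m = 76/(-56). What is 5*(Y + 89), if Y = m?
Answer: 6135/14 ≈ 438.21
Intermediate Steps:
m = -19/14 (m = 76*(-1/56) = -19/14 ≈ -1.3571)
Y = -19/14 ≈ -1.3571
5*(Y + 89) = 5*(-19/14 + 89) = 5*(1227/14) = 6135/14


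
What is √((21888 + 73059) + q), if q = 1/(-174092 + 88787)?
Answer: √5710114952970/7755 ≈ 308.13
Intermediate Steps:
q = -1/85305 (q = 1/(-85305) = -1/85305 ≈ -1.1723e-5)
√((21888 + 73059) + q) = √((21888 + 73059) - 1/85305) = √(94947 - 1/85305) = √(8099453834/85305) = √5710114952970/7755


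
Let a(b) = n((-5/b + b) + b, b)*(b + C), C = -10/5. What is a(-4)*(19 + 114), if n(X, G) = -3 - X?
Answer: -5985/2 ≈ -2992.5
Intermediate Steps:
C = -2 (C = -10*⅕ = -2)
a(b) = (-2 + b)*(-3 - 2*b + 5/b) (a(b) = (-3 - ((-5/b + b) + b))*(b - 2) = (-3 - ((b - 5/b) + b))*(-2 + b) = (-3 - (-5/b + 2*b))*(-2 + b) = (-3 + (-2*b + 5/b))*(-2 + b) = (-3 - 2*b + 5/b)*(-2 + b) = (-2 + b)*(-3 - 2*b + 5/b))
a(-4)*(19 + 114) = (11 - 4 - 10/(-4) - 2*(-4)²)*(19 + 114) = (11 - 4 - 10*(-¼) - 2*16)*133 = (11 - 4 + 5/2 - 32)*133 = -45/2*133 = -5985/2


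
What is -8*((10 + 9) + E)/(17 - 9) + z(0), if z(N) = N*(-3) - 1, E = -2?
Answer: -18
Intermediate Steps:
z(N) = -1 - 3*N (z(N) = -3*N - 1 = -1 - 3*N)
-8*((10 + 9) + E)/(17 - 9) + z(0) = -8*((10 + 9) - 2)/(17 - 9) + (-1 - 3*0) = -8*(19 - 2)/8 + (-1 + 0) = -136/8 - 1 = -8*17/8 - 1 = -17 - 1 = -18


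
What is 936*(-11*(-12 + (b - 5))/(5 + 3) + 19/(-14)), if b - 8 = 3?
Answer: 45162/7 ≈ 6451.7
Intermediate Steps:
b = 11 (b = 8 + 3 = 11)
936*(-11*(-12 + (b - 5))/(5 + 3) + 19/(-14)) = 936*(-11*(-12 + (11 - 5))/(5 + 3) + 19/(-14)) = 936*(-11/(8/(-12 + 6)) + 19*(-1/14)) = 936*(-11/(8/(-6)) - 19/14) = 936*(-11/(8*(-⅙)) - 19/14) = 936*(-11/(-4/3) - 19/14) = 936*(-11*(-¾) - 19/14) = 936*(33/4 - 19/14) = 936*(193/28) = 45162/7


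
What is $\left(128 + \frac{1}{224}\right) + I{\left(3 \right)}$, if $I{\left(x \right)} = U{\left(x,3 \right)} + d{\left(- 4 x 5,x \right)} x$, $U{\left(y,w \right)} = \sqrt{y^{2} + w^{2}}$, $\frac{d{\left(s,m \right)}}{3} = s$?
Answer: $- \frac{92287}{224} + 3 \sqrt{2} \approx -407.75$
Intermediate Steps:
$d{\left(s,m \right)} = 3 s$
$U{\left(y,w \right)} = \sqrt{w^{2} + y^{2}}$
$I{\left(x \right)} = \sqrt{9 + x^{2}} - 60 x^{2}$ ($I{\left(x \right)} = \sqrt{3^{2} + x^{2}} + 3 - 4 x 5 x = \sqrt{9 + x^{2}} + 3 \left(- 20 x\right) x = \sqrt{9 + x^{2}} + - 60 x x = \sqrt{9 + x^{2}} - 60 x^{2}$)
$\left(128 + \frac{1}{224}\right) + I{\left(3 \right)} = \left(128 + \frac{1}{224}\right) + \left(\sqrt{9 + 3^{2}} - 60 \cdot 3^{2}\right) = \left(128 + \frac{1}{224}\right) + \left(\sqrt{9 + 9} - 540\right) = \frac{28673}{224} - \left(540 - \sqrt{18}\right) = \frac{28673}{224} - \left(540 - 3 \sqrt{2}\right) = - \frac{92287}{224} + 3 \sqrt{2}$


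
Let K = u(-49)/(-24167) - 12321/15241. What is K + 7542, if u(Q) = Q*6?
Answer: 2777645900121/368329247 ≈ 7541.2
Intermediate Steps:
u(Q) = 6*Q
K = -293280753/368329247 (K = (6*(-49))/(-24167) - 12321/15241 = -294*(-1/24167) - 12321*1/15241 = 294/24167 - 12321/15241 = -293280753/368329247 ≈ -0.79625)
K + 7542 = -293280753/368329247 + 7542 = 2777645900121/368329247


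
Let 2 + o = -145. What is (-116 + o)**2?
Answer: 69169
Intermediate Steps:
o = -147 (o = -2 - 145 = -147)
(-116 + o)**2 = (-116 - 147)**2 = (-263)**2 = 69169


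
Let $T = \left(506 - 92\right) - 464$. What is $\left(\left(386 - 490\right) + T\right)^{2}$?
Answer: $23716$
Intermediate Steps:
$T = -50$ ($T = 414 - 464 = -50$)
$\left(\left(386 - 490\right) + T\right)^{2} = \left(\left(386 - 490\right) - 50\right)^{2} = \left(-104 - 50\right)^{2} = \left(-154\right)^{2} = 23716$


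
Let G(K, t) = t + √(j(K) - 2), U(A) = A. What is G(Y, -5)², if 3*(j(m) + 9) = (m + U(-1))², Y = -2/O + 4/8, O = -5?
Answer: (150 - I*√9897)²/900 ≈ 14.003 - 33.161*I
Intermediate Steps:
Y = 9/10 (Y = -2/(-5) + 4/8 = -2*(-⅕) + 4*(⅛) = ⅖ + ½ = 9/10 ≈ 0.90000)
j(m) = -9 + (-1 + m)²/3 (j(m) = -9 + (m - 1)²/3 = -9 + (-1 + m)²/3)
G(K, t) = t + √(-11 + (-1 + K)²/3) (G(K, t) = t + √((-9 + (-1 + K)²/3) - 2) = t + √(-11 + (-1 + K)²/3))
G(Y, -5)² = (-5 + √(-99 + 3*(-1 + 9/10)²)/3)² = (-5 + √(-99 + 3*(-⅒)²)/3)² = (-5 + √(-99 + 3*(1/100))/3)² = (-5 + √(-99 + 3/100)/3)² = (-5 + √(-9897/100)/3)² = (-5 + (I*√9897/10)/3)² = (-5 + I*√9897/30)²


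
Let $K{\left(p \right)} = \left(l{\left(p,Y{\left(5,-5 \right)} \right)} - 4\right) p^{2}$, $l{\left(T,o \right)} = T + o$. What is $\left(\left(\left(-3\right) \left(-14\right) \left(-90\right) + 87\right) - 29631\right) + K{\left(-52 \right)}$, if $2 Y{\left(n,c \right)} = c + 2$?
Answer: $-188804$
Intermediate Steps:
$Y{\left(n,c \right)} = 1 + \frac{c}{2}$ ($Y{\left(n,c \right)} = \frac{c + 2}{2} = \frac{2 + c}{2} = 1 + \frac{c}{2}$)
$K{\left(p \right)} = p^{2} \left(- \frac{11}{2} + p\right)$ ($K{\left(p \right)} = \left(\left(p + \left(1 + \frac{1}{2} \left(-5\right)\right)\right) - 4\right) p^{2} = \left(\left(p + \left(1 - \frac{5}{2}\right)\right) - 4\right) p^{2} = \left(\left(p - \frac{3}{2}\right) - 4\right) p^{2} = \left(\left(- \frac{3}{2} + p\right) - 4\right) p^{2} = \left(- \frac{11}{2} + p\right) p^{2} = p^{2} \left(- \frac{11}{2} + p\right)$)
$\left(\left(\left(-3\right) \left(-14\right) \left(-90\right) + 87\right) - 29631\right) + K{\left(-52 \right)} = \left(\left(\left(-3\right) \left(-14\right) \left(-90\right) + 87\right) - 29631\right) + \left(-52\right)^{2} \left(- \frac{11}{2} - 52\right) = \left(\left(42 \left(-90\right) + 87\right) - 29631\right) + 2704 \left(- \frac{115}{2}\right) = \left(\left(-3780 + 87\right) - 29631\right) - 155480 = \left(-3693 - 29631\right) - 155480 = -33324 - 155480 = -188804$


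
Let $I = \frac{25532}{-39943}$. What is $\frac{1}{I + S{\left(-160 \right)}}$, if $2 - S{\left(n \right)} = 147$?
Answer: $- \frac{39943}{5817267} \approx -0.0068663$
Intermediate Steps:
$I = - \frac{25532}{39943}$ ($I = 25532 \left(- \frac{1}{39943}\right) = - \frac{25532}{39943} \approx -0.63921$)
$S{\left(n \right)} = -145$ ($S{\left(n \right)} = 2 - 147 = -145$)
$\frac{1}{I + S{\left(-160 \right)}} = \frac{1}{- \frac{25532}{39943} - 145} = \frac{1}{- \frac{5817267}{39943}} = - \frac{39943}{5817267}$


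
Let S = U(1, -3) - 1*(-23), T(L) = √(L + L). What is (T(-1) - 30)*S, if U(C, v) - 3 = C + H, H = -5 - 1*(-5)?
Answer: -810 + 27*I*√2 ≈ -810.0 + 38.184*I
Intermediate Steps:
H = 0 (H = -5 + 5 = 0)
T(L) = √2*√L (T(L) = √(2*L) = √2*√L)
U(C, v) = 3 + C (U(C, v) = 3 + (C + 0) = 3 + C)
S = 27 (S = (3 + 1) - 1*(-23) = 4 + 23 = 27)
(T(-1) - 30)*S = (√2*√(-1) - 30)*27 = (√2*I - 30)*27 = (I*√2 - 30)*27 = (-30 + I*√2)*27 = -810 + 27*I*√2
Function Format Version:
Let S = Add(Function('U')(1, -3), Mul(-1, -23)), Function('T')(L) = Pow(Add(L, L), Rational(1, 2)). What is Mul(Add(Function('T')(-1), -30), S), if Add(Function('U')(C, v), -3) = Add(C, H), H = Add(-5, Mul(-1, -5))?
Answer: Add(-810, Mul(27, I, Pow(2, Rational(1, 2)))) ≈ Add(-810.00, Mul(38.184, I))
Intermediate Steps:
H = 0 (H = Add(-5, 5) = 0)
Function('T')(L) = Mul(Pow(2, Rational(1, 2)), Pow(L, Rational(1, 2))) (Function('T')(L) = Pow(Mul(2, L), Rational(1, 2)) = Mul(Pow(2, Rational(1, 2)), Pow(L, Rational(1, 2))))
Function('U')(C, v) = Add(3, C) (Function('U')(C, v) = Add(3, Add(C, 0)) = Add(3, C))
S = 27 (S = Add(Add(3, 1), Mul(-1, -23)) = Add(4, 23) = 27)
Mul(Add(Function('T')(-1), -30), S) = Mul(Add(Mul(Pow(2, Rational(1, 2)), Pow(-1, Rational(1, 2))), -30), 27) = Mul(Add(Mul(Pow(2, Rational(1, 2)), I), -30), 27) = Mul(Add(Mul(I, Pow(2, Rational(1, 2))), -30), 27) = Mul(Add(-30, Mul(I, Pow(2, Rational(1, 2)))), 27) = Add(-810, Mul(27, I, Pow(2, Rational(1, 2))))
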